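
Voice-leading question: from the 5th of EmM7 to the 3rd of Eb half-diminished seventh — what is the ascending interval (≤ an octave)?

diminished sixth

EmM7 has B as its 5th, and Eb half-diminished seventh has Gb as its 3rd.
6 letter names make it a sixth; at 7 semitones (a whole step narrower than major) the quality is diminished.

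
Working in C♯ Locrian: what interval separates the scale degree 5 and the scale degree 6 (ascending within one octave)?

Spelling C♯ Locrian: C♯ D E F♯ G A B.
The scale degree 5 is G and the scale degree 6 is A.
G up to A spans 2 letter names and 2 semitones — a major second.

M2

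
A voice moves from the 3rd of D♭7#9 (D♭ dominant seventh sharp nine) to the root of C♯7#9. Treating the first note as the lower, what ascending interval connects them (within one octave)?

augmented 5th

The 3rd of D♭7#9 (D♭ dominant seventh sharp nine) is F; the root of C♯7#9 is C♯.
F up to C♯ is 8 semitones, a half step wider than a perfect fifth, so the interval is augmented.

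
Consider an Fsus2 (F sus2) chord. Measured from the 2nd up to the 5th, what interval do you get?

perfect fourth

Fsus2 is spelled F, G, C.
2nd = G; 5th = C.
Counting 4 letters and 5 half steps from G gives a perfect fourth.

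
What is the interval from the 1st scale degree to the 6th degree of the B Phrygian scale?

The scale runs B C D E F# G A.
1st scale degree = B; 6th degree = G.
B up to G is 8 semitones, a half step narrower than a major sixth, so the interval is minor.

minor sixth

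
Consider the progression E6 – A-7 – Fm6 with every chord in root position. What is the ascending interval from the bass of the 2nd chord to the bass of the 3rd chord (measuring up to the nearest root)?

minor sixth

The roots are A and F.
From A to F: 8 semitones over a sixth = minor.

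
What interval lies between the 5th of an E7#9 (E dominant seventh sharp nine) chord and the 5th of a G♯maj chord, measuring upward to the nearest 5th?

M3

The 5th of E7#9 (E dominant seventh sharp nine) is B; the 5th of G♯maj is D♯.
B up to D♯ spans 3 letter names and 4 semitones — a major third.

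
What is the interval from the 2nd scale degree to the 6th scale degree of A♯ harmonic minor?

diminished 5th

Spelling A♯ harmonic minor: A♯ B♯ C♯ D♯ E♯ F♯ G𝄪.
So we need the interval from B♯ up to F♯.
5 letter names make it a fifth; at 6 semitones (a half step narrower than perfect) the quality is diminished.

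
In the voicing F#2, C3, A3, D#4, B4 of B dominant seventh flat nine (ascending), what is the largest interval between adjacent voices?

Adjacent intervals: F#2→C3 = diminished fifth; C3→A3 = major sixth; A3→D#4 = augmented fourth; D#4→B4 = minor sixth.
The largest is C3 to A3, a major sixth (9 semitones).

major sixth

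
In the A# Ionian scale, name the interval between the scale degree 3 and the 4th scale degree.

minor second

Spelling the A# Ionian scale: A# B# C## D# E# F## G##.
Scale degree 3 = C##; scale degree 4 = D#.
2 letter names make it a second; at 1 semitone (a half step narrower than major) the quality is minor.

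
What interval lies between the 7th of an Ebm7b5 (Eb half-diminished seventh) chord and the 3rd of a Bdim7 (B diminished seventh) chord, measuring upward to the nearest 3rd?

augmented unison

Ebm7b5 (Eb half-diminished seventh) has Db as its 7th, and Bdim7 (B diminished seventh) has D as its 3rd.
From Db to D: 1 semitone over a unison = augmented.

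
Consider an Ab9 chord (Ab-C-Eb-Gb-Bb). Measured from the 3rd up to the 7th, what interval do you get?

d5

So we need the interval from C up to Gb.
5 letter names make it a fifth; at 6 semitones (a half step narrower than perfect) the quality is diminished.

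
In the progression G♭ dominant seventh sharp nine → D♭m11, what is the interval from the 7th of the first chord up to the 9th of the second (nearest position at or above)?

major seventh

G♭ dominant seventh sharp nine has F♭ as its 7th, and D♭m11 has E♭ as its 9th.
From F♭ to E♭ is 11 semitones, exactly the major seventh.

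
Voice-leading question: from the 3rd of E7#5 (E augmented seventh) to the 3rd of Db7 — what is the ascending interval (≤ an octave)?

The 3rd of E7#5 (E augmented seventh) is G#; the 3rd of Db7 is F.
From G# to F: 9 semitones over a seventh = diminished.

diminished seventh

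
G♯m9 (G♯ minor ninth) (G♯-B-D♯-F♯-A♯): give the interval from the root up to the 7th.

minor seventh

The root is G♯ and the 7th is F♯.
7 letter names make it a seventh; at 10 semitones (a half step narrower than major) the quality is minor.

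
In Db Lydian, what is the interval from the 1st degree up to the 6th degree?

Spelling Db Lydian: Db Eb F G Ab Bb C.
The 1st degree is Db and the 6th degree is Bb.
Db up to Bb spans 6 letter names and 9 semitones — a major sixth.

M6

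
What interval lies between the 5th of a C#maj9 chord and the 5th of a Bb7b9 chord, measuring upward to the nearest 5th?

The 5th of C#maj9 is G#; the 5th of Bb7b9 is F.
7 letter names make it a seventh; at 9 semitones (a whole step narrower than major) the quality is diminished.

diminished 7th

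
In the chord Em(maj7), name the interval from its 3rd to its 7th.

augmented fifth

The chord tones of E minor-major seventh are E G B D#.
That puts G below D#.
G up to D# is 8 semitones, a half step wider than a perfect fifth, so the interval is augmented.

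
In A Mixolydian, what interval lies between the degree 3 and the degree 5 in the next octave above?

Spelling A Mixolydian: A B C# D E F# G.
Degree 3 = C#; scale degree 5 (up an octave) = E.
From C# to E: 15 semitones over a tenth = minor.

minor 10th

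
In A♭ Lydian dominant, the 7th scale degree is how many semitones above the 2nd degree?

The scale is A♭ B♭ C D E♭ F G♭.
B♭ up to G♭ is a minor sixth — 8 semitones.

8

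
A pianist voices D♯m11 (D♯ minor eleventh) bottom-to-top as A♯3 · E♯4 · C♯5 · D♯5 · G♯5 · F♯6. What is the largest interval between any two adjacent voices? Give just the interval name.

Adjacent intervals: A♯3→E♯4 = perfect fifth; E♯4→C♯5 = minor sixth; C♯5→D♯5 = major second; D♯5→G♯5 = perfect fourth; G♯5→F♯6 = minor seventh.
The largest is G♯5 to F♯6, a minor seventh (10 semitones).

minor seventh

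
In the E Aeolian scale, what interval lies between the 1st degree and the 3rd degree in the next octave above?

Spelling the E Aeolian scale: E F♯ G A B C D.
The 1st degree is E and the scale degree 3 (up an octave) is G.
10 letter names make it a tenth; at 15 semitones (a half step narrower than major) the quality is minor.

m10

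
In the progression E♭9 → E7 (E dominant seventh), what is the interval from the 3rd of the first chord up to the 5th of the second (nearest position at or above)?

major third

The 3rd of E♭9 is G; the 5th of E7 (E dominant seventh) is B.
From G to B is 4 semitones, exactly the major third.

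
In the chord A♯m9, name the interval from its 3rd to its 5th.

A♯m9 (A♯ minor ninth) is spelled A♯-C♯-E♯-G♯-B♯.
The 3rd is C♯ and the 5th is E♯.
Counting 3 letters and 4 half steps from C♯ gives a major third.

major third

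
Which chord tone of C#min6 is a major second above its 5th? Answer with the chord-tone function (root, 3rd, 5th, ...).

6th

Spelling the chord: C#-E-G#-A#.
The 5th is G#. A major second above G# is A#.
A# is the chord's 6th.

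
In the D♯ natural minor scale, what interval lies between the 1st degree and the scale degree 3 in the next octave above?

The scale runs D♯ E♯ F♯ G♯ A♯ B C♯.
1st degree = D♯; 3rd scale degree (up an octave) = F♯.
From D♯ to F♯: 15 semitones over a tenth = minor.

m10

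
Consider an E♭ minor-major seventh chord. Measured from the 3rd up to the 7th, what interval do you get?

E♭m(maj7) (E♭ minor-major seventh): E♭-G♭-B♭-D.
That puts G♭ below D.
5 letter names make it a fifth; at 8 semitones (a half step wider than perfect) the quality is augmented.

A5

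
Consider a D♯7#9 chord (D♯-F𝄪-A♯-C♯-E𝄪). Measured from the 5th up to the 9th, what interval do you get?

augmented fifth

So we need the interval from A♯ up to E𝄪.
From A♯ to E𝄪: 8 semitones over a fifth = augmented.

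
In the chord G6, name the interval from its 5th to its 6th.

major second

G6: G-B-D-E.
5th = D; 6th = E.
Counting 2 letters and 2 half steps from D gives a major second.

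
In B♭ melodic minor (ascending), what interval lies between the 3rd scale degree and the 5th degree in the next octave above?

B♭ melodic minor: B♭ C D♭ E♭ F G A.
The 3rd scale degree is D♭ and the degree 5 (up an octave) is F.
D♭ up to F spans 10 letter names and 16 semitones — a major tenth.

major 10th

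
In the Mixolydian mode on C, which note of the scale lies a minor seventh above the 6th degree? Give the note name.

The scale is C D E F G A Bb.
The 6th degree is A; a minor seventh above that is G — scale degree 5.

G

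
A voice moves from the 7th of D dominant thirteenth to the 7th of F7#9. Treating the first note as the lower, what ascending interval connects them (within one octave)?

D dominant thirteenth has C as its 7th, and F7#9 has Eb as its 7th.
3 letter names make it a third; at 3 semitones (a half step narrower than major) the quality is minor.

minor third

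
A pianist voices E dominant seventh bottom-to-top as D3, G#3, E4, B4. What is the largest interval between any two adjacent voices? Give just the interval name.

Adjacent intervals: D3→G#3 = augmented fourth; G#3→E4 = minor sixth; E4→B4 = perfect fifth.
The largest is G#3 to E4, a minor sixth (8 semitones).

minor sixth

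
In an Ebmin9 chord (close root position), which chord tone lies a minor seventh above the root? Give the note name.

Ebm9 (Eb minor ninth) is spelled Eb, Gb, Bb, Db, F.
The root is Eb. A minor seventh above Eb is Db.
Db is the chord's 7th.

Db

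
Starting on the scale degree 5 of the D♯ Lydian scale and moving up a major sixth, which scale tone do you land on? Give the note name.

F##

The scale is D♯ E♯ F𝄪 G𝄪 A♯ B♯ C𝄪.
The scale degree 5 is A♯; a major sixth above that is F𝄪 — scale degree 3.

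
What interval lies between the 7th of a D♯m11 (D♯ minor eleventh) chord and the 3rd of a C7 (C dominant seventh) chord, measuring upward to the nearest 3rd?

minor 3rd

D♯m11 (D♯ minor eleventh) has C♯ as its 7th, and C7 (C dominant seventh) has E as its 3rd.
3 letter names make it a third; at 3 semitones (a half step narrower than major) the quality is minor.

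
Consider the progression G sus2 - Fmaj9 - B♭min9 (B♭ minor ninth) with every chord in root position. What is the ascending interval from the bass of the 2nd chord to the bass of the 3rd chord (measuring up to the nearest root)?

perfect 4th

The roots are F and B♭.
From F to B♭ is 5 semitones, exactly the perfect fourth.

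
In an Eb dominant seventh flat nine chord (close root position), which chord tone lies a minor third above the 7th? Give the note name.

Fb

Eb dominant seventh flat nine: Eb G Bb Db Fb.
The 7th is Db. A minor third above Db is Fb.
Fb is the chord's 9th.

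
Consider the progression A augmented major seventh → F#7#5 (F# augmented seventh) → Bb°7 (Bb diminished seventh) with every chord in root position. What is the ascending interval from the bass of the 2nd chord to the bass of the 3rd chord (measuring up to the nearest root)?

The roots are F# and Bb.
From F# to Bb: 4 semitones over a fourth = diminished.

diminished 4th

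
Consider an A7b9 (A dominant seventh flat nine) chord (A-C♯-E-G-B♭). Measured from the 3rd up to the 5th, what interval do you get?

The 3rd is C♯ and the 5th is E.
From C♯ to E: 3 semitones over a third = minor.

minor third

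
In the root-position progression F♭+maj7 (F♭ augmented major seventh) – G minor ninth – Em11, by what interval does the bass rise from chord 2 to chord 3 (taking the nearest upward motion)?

major sixth

The roots are G and E.
G up to E spans 6 letter names and 9 semitones — a major sixth.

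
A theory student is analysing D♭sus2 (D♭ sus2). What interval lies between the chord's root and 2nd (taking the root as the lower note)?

M2

D♭sus2 is spelled D♭ E♭ A♭.
Root = D♭; 2nd = E♭.
From D♭ to E♭ is 2 semitones, exactly the major second.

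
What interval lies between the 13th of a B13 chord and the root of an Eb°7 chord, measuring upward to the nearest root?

B13 has G# as its 13th, and Eb°7 has Eb as its root.
From G# to Eb: 7 semitones over a sixth = diminished.

diminished 6th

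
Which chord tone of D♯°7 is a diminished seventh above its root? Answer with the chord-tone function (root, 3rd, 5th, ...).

The chord tones of D♯ diminished seventh are D♯-F♯-A-C.
The root is D♯. A diminished seventh above D♯ is C.
C is the chord's 7th.

7th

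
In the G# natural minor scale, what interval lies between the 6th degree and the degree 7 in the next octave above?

The scale runs G# A# B C# D# E F#.
6th degree = E; degree 7 (up an octave) = F#.
Counting 9 letters and 14 half steps from E gives a major ninth.

major ninth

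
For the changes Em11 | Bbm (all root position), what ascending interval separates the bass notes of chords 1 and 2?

The roots are E and Bb.
From E to Bb: 6 semitones over a fifth = diminished.

d5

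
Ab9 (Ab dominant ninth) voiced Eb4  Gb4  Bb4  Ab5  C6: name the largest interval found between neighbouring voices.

Adjacent intervals: Eb4→Gb4 = minor third; Gb4→Bb4 = major third; Bb4→Ab5 = minor seventh; Ab5→C6 = major third.
The largest is Bb4 to Ab5, a minor seventh (10 semitones).

minor seventh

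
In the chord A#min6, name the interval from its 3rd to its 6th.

augmented fourth

Spelling the chord: A#-C#-E#-F##.
3rd = C#; 6th = F##.
C# up to F## is 6 semitones, a half step wider than a perfect fourth, so the interval is augmented.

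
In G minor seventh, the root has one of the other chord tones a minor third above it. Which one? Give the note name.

Gmin7 (G minor seventh): G-Bb-D-F.
The root is G. A minor third above G is Bb.
Bb is the chord's 3rd.

Bb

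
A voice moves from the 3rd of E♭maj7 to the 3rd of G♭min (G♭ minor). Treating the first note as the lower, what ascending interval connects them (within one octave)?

diminished 3rd

The 3rd of E♭maj7 is G; the 3rd of G♭min (G♭ minor) is B𝄫.
From G to B𝄫: 2 semitones over a third = diminished.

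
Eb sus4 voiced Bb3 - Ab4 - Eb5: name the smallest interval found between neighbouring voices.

perfect 5th

Adjacent intervals: Bb3→Ab4 = minor seventh; Ab4→Eb5 = perfect fifth.
The smallest is Ab4 to Eb5, a perfect fifth (7 semitones).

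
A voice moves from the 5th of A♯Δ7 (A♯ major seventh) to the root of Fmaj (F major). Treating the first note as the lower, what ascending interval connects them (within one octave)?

diminished second

A♯Δ7 (A♯ major seventh) has E♯ as its 5th, and Fmaj (F major) has F as its root.
From E♯ to F: 0 semitones over a second = diminished.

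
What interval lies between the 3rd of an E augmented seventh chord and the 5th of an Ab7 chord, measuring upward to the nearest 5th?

diminished sixth

The 3rd of E augmented seventh is G#; the 5th of Ab7 is Eb.
G# up to Eb is 7 semitones, a whole step narrower than a major sixth, so the interval is diminished.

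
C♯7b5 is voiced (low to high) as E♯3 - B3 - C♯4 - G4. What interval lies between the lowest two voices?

d5

Those voices are E♯3 and B3.
E♯ up to B is 6 semitones, a half step narrower than a perfect fifth, so the interval is diminished.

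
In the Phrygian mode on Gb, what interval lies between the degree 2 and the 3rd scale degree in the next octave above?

The scale runs Gb Abb Bbb Cb Db Ebb Fb.
That puts Abb below Bbb.
Abb up to Bbb spans 9 letter names and 14 semitones — a major ninth.

major ninth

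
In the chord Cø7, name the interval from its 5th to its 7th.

The chord tones of Cm7b5 (C half-diminished seventh) are C-Eb-Gb-Bb.
That puts Gb below Bb.
Counting 3 letters and 4 half steps from Gb gives a major third.

M3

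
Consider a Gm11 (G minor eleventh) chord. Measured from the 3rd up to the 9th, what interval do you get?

Spelling the chord: G, B♭, D, F, A, C.
That puts B♭ below A.
From B♭ to A is 11 semitones, exactly the major seventh.

major seventh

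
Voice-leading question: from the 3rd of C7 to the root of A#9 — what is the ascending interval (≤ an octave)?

augmented fourth

C7 has E as its 3rd, and A#9 has A# as its root.
E up to A# is 6 semitones, a half step wider than a perfect fourth, so the interval is augmented.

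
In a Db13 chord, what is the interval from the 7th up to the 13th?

major seventh

Spelling the chord: Db-F-Ab-Cb-Eb-Bb.
So we need the interval from Cb up to Bb.
Cb up to Bb spans 7 letter names and 11 semitones — a major seventh.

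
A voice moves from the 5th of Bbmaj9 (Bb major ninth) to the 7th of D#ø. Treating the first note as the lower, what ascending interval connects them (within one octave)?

Bbmaj9 (Bb major ninth) has F as its 5th, and D#ø has C# as its 7th.
From F to C#: 8 semitones over a fifth = augmented.

augmented fifth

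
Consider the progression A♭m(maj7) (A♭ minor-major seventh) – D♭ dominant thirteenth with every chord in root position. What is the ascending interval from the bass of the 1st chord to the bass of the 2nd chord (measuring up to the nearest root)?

perfect fourth

The roots are A♭ and D♭.
From A♭ to D♭ is 5 semitones, exactly the perfect fourth.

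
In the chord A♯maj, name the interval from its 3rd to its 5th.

The chord tones of A♯ major are A♯-C𝄪-E♯.
The 3rd is C𝄪 and the 5th is E♯.
C𝄪 up to E♯ is 3 semitones, a half step narrower than a major third, so the interval is minor.

minor third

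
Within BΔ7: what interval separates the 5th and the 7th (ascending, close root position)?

major third

Spelling the chord: B, D#, F#, A#.
5th = F#; 7th = A#.
From F# to A# is 4 semitones, exactly the major third.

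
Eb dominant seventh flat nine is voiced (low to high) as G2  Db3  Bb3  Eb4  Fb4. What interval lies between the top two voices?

Those voices are Eb4 and Fb4.
From Eb to Fb: 1 semitone over a second = minor.

minor second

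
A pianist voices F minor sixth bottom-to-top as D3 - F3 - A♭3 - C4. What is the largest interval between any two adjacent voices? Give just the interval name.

Adjacent intervals: D3→F3 = minor third; F3→A♭3 = minor third; A♭3→C4 = major third.
The largest is A♭3 to C4, a major third (4 semitones).

major third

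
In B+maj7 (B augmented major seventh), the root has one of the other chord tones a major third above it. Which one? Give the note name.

The chord tones of B augmented major seventh are B D♯ F𝄪 A♯.
The root is B. A major third above B is D♯.
D♯ is the chord's 3rd.

D#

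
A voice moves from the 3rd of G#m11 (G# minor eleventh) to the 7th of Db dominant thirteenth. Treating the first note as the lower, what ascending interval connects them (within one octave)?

diminished second

The 3rd of G#m11 (G# minor eleventh) is B; the 7th of Db dominant thirteenth is Cb.
B up to Cb is 0 semitones, a whole step narrower than a major second, so the interval is diminished.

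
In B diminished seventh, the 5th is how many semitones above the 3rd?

3

Spelling the chord: B-D-F-Ab.
D to F is a minor third: 3 semitones.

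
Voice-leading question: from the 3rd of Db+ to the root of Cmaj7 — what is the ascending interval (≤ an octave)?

Db+ has F as its 3rd, and Cmaj7 has C as its root.
Counting 5 letters and 7 half steps from F gives a perfect fifth.

P5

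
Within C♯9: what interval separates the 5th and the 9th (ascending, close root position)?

C♯9 (C♯ dominant ninth): C♯ E♯ G♯ B D♯.
So we need the interval from G♯ up to D♯.
G♯ up to D♯ spans 5 letter names and 7 semitones — a perfect fifth.

perfect fifth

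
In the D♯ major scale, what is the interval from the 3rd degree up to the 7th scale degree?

perfect 5th

The scale runs D♯ E♯ F𝄪 G♯ A♯ B♯ C𝄪.
That puts F𝄪 below C𝄪.
From F𝄪 to C𝄪 is 7 semitones, exactly the perfect fifth.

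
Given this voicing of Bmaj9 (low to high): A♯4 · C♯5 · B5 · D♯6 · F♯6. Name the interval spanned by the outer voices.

The outer voices are A♯4 and F♯6.
13 letter names make it a thirteenth; at 20 semitones (a half step narrower than major) the quality is minor.

minor thirteenth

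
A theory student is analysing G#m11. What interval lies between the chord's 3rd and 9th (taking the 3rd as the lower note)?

Spelling the chord: G#, B, D#, F#, A#, C#.
That puts B below A#.
B up to A# spans 7 letter names and 11 semitones — a major seventh.

major 7th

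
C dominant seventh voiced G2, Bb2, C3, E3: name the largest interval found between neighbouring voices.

Adjacent intervals: G2→Bb2 = minor third; Bb2→C3 = major second; C3→E3 = major third.
The largest is C3 to E3, a major third (4 semitones).

major third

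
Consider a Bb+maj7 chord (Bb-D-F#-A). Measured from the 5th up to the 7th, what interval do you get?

minor third

That puts F# below A.
From F# to A: 3 semitones over a third = minor.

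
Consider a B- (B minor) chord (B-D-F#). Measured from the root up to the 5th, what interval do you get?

That puts B below F#.
Counting 5 letters and 7 half steps from B gives a perfect fifth.

perfect 5th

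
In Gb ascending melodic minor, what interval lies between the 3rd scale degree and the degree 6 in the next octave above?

The scale runs Gb Ab Bbb Cb Db Eb F.
The 3rd scale degree is Bbb and the 6th degree (up an octave) is Eb.
Bbb up to Eb is 18 semitones, a half step wider than a perfect eleventh, so the interval is augmented.

augmented eleventh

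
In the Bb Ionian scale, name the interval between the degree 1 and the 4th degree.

Bb major: Bb C D Eb F G A.
The degree 1 is Bb and the scale degree 4 is Eb.
Bb up to Eb spans 4 letter names and 5 semitones — a perfect fourth.

P4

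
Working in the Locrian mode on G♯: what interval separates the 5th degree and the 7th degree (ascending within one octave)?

major third

Spelling the Locrian mode on G♯: G♯ A B C♯ D E F♯.
That puts D below F♯.
D up to F♯ spans 3 letter names and 4 semitones — a major third.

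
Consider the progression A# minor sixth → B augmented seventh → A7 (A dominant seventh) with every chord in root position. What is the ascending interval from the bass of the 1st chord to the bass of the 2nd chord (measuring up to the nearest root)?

minor second

The roots are A# and B.
A# up to B is 1 semitone, a half step narrower than a major second, so the interval is minor.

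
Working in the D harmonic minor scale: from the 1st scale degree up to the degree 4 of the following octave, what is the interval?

perfect 11th

The scale runs D E F G A Bb C#.
That puts D below G.
D up to G spans 11 letter names and 17 semitones — a perfect eleventh.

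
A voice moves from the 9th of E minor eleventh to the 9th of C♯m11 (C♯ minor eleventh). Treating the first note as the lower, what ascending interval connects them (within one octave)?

major sixth

E minor eleventh has F♯ as its 9th, and C♯m11 (C♯ minor eleventh) has D♯ as its 9th.
From F♯ to D♯ is 9 semitones, exactly the major sixth.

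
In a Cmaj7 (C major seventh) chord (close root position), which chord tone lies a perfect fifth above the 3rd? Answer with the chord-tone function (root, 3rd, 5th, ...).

7th

CΔ7 (C major seventh) is spelled C-E-G-B.
The 3rd is E. A perfect fifth above E is B.
B is the chord's 7th.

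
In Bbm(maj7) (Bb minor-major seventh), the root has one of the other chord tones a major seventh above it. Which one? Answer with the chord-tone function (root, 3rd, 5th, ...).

Bb minor-major seventh: Bb, Db, F, A.
The root is Bb. A major seventh above Bb is A.
A is the chord's 7th.

7th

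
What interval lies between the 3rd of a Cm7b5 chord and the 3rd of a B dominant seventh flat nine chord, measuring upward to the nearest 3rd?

The 3rd of Cm7b5 is Eb; the 3rd of B dominant seventh flat nine is D#.
Eb up to D# is 12 semitones, a half step wider than a major seventh, so the interval is augmented.

augmented seventh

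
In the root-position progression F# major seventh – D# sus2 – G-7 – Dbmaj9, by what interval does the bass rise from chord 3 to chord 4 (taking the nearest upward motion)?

The roots are G and Db.
From G to Db: 6 semitones over a fifth = diminished.

diminished 5th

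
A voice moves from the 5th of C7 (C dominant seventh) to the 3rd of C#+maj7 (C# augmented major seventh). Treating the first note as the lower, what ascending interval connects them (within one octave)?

The 5th of C7 (C dominant seventh) is G; the 3rd of C#+maj7 (C# augmented major seventh) is E#.
6 letter names make it a sixth; at 10 semitones (a half step wider than major) the quality is augmented.

augmented sixth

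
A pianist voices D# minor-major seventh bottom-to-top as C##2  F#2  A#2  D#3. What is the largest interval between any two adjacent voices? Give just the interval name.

Adjacent intervals: C##2→F#2 = diminished fourth; F#2→A#2 = major third; A#2→D#3 = perfect fourth.
The largest is A#2 to D#3, a perfect fourth (5 semitones).

perfect fourth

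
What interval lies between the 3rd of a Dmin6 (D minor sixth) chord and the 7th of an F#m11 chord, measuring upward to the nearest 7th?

The 3rd of Dmin6 (D minor sixth) is F; the 7th of F#m11 is E.
F up to E spans 7 letter names and 11 semitones — a major seventh.

major seventh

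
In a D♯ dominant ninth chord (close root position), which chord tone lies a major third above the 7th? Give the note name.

E#

The chord tones of D♯9 are D♯ F𝄪 A♯ C♯ E♯.
The 7th is C♯. A major third above C♯ is E♯.
E♯ is the chord's 9th.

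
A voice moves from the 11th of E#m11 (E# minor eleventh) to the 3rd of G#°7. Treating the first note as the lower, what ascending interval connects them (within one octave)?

minor second

E#m11 (E# minor eleventh) has A# as its 11th, and G#°7 has B as its 3rd.
A# up to B is 1 semitone, a half step narrower than a major second, so the interval is minor.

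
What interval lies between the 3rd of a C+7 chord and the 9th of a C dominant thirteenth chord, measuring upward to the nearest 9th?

C+7 has E as its 3rd, and C dominant thirteenth has D as its 9th.
From E to D: 10 semitones over a seventh = minor.

minor seventh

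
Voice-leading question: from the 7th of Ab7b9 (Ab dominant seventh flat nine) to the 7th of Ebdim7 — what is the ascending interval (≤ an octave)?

d5

Ab7b9 (Ab dominant seventh flat nine) has Gb as its 7th, and Ebdim7 has Dbb as its 7th.
Gb up to Dbb is 6 semitones, a half step narrower than a perfect fifth, so the interval is diminished.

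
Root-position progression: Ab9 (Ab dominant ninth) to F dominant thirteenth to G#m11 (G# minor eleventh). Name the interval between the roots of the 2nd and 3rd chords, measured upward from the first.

augmented second

The roots are F and G#.
2 letter names make it a second; at 3 semitones (a half step wider than major) the quality is augmented.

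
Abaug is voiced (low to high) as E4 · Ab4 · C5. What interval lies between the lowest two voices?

diminished 4th

Those voices are E4 and Ab4.
4 letter names make it a fourth; at 4 semitones (a half step narrower than perfect) the quality is diminished.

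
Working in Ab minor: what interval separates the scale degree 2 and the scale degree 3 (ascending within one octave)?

minor second

Ab natural minor: Ab Bb Cb Db Eb Fb Gb.
Scale degree 2 = Bb; 3rd degree = Cb.
2 letter names make it a second; at 1 semitone (a half step narrower than major) the quality is minor.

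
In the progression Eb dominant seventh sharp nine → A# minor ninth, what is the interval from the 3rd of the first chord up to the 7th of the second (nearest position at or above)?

augmented unison

The 3rd of Eb dominant seventh sharp nine is G; the 7th of A# minor ninth is G#.
G up to G# is 1 semitone, a half step wider than a perfect unison, so the interval is augmented.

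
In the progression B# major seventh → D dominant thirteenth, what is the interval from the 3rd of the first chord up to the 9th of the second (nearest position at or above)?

d2

B# major seventh has D## as its 3rd, and D dominant thirteenth has E as its 9th.
D## up to E is 0 semitones, a whole step narrower than a major second, so the interval is diminished.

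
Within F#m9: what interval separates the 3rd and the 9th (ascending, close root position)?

Spelling the chord: F# A C# E G#.
The 3rd is A and the 9th is G#.
A up to G# spans 7 letter names and 11 semitones — a major seventh.

M7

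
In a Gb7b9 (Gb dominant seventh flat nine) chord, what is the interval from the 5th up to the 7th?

Gb7b9 is spelled Gb, Bb, Db, Fb, Abb.
That puts Db below Fb.
Db up to Fb is 3 semitones, a half step narrower than a major third, so the interval is minor.

minor third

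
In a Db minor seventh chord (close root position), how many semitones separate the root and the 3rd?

3

Db-7 is spelled Db–Fb–Ab–Cb.
Db to Fb is a minor third: 3 semitones.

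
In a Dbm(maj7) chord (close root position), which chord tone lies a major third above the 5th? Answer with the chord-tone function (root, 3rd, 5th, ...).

7th

Dbm(maj7) is spelled Db–Fb–Ab–C.
The 5th is Ab. A major third above Ab is C.
C is the chord's 7th.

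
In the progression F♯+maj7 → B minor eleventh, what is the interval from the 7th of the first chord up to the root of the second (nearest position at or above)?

diminished 5th

F♯+maj7 has E♯ as its 7th, and B minor eleventh has B as its root.
5 letter names make it a fifth; at 6 semitones (a half step narrower than perfect) the quality is diminished.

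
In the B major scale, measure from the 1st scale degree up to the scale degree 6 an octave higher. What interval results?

major 13th

Spelling the B major scale: B C# D# E F# G# A#.
So we need the interval from B up to G#.
Counting 13 letters and 21 half steps from B gives a major thirteenth.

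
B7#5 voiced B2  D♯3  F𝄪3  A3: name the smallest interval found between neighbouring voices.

diminished 3rd

Adjacent intervals: B2→D♯3 = major third; D♯3→F𝄪3 = major third; F𝄪3→A3 = diminished third.
The smallest is F𝄪3 to A3, a diminished third (2 semitones).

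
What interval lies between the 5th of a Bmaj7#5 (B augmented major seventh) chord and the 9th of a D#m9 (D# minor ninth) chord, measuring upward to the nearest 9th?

Bmaj7#5 (B augmented major seventh) has F## as its 5th, and D#m9 (D# minor ninth) has E# as its 9th.
7 letter names make it a seventh; at 10 semitones (a half step narrower than major) the quality is minor.

minor seventh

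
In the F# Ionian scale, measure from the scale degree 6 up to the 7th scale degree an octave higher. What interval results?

The scale runs F# G# A# B C# D# E#.
The scale degree 6 is D# and the scale degree 7 (up an octave) is E#.
Counting 9 letters and 14 half steps from D# gives a major ninth.

major 9th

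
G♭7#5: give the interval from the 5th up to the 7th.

G♭7#5 is spelled G♭-B♭-D-F♭.
That puts D below F♭.
D up to F♭ is 2 semitones, a whole step narrower than a major third, so the interval is diminished.

diminished third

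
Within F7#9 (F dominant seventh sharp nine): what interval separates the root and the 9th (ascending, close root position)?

F7#9 (F dominant seventh sharp nine) is spelled F–A–C–Eb–G#.
Root = F; 9th = G#.
From F to G#: 15 semitones over a ninth = augmented.

augmented ninth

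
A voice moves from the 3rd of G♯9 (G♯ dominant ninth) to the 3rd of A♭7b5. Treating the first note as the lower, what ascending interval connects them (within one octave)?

diminished second

The 3rd of G♯9 (G♯ dominant ninth) is B♯; the 3rd of A♭7b5 is C.
From B♯ to C: 0 semitones over a second = diminished.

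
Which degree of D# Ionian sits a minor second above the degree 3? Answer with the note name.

G#

The scale is D# E# F## G# A# B# C##.
The degree 3 is F##; a minor second above that is G# — scale degree 4.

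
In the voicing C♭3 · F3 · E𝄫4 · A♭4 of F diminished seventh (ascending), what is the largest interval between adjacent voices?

Adjacent intervals: C♭3→F3 = augmented fourth; F3→E𝄫4 = diminished seventh; E𝄫4→A♭4 = augmented fourth.
The largest is F3 to E𝄫4, a diminished seventh (9 semitones).

d7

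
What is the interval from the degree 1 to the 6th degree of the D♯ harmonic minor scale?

D♯ harmonic minor: D♯ E♯ F♯ G♯ A♯ B C𝄪.
Degree 1 = D♯; 6th scale degree = B.
6 letter names make it a sixth; at 8 semitones (a half step narrower than major) the quality is minor.

minor sixth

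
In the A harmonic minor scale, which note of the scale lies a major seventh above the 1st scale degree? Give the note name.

The scale is A B C D E F G#.
The 1st scale degree is A; a major seventh above that is G# — scale degree 7.

G#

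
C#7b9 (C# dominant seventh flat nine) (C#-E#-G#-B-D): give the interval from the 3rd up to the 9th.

diminished 7th

That puts E# below D.
From E# to D: 9 semitones over a seventh = diminished.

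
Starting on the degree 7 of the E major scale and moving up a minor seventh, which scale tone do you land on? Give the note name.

The scale is E F♯ G♯ A B C♯ D♯.
The degree 7 is D♯; a minor seventh above that is C♯ — scale degree 6.

C#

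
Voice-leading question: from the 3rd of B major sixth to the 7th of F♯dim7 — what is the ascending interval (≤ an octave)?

B major sixth has D♯ as its 3rd, and F♯dim7 has E♭ as its 7th.
From D♯ to E♭: 0 semitones over a second = diminished.

diminished 2nd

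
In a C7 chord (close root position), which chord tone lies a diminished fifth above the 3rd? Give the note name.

Bb

C7: C-E-G-Bb.
The 3rd is E. A diminished fifth above E is Bb.
Bb is the chord's 7th.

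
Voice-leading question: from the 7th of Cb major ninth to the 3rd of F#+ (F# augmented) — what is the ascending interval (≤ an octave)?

The 7th of Cb major ninth is Bb; the 3rd of F#+ (F# augmented) is A#.
Bb up to A# is 12 semitones, a half step wider than a major seventh, so the interval is augmented.

A7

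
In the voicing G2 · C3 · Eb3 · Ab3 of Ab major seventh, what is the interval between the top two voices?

P4

Those voices are Eb3 and Ab3.
Counting 4 letters and 5 half steps from Eb gives a perfect fourth.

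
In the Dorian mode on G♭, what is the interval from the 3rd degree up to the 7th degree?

P5

G♭ dorian: G♭ A♭ B𝄫 C♭ D♭ E♭ F♭.
That puts B𝄫 below F♭.
Counting 5 letters and 7 half steps from B𝄫 gives a perfect fifth.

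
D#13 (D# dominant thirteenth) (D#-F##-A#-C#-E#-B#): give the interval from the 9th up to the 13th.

P5

9th = E#; 13th = B#.
Counting 5 letters and 7 half steps from E# gives a perfect fifth.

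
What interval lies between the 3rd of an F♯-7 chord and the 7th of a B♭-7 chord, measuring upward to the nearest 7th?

F♯-7 has A as its 3rd, and B♭-7 has A♭ as its 7th.
From A to A♭: 11 semitones over an octave = diminished.

d8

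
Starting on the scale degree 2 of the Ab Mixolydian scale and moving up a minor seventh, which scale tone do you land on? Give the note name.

The scale is Ab Bb C Db Eb F Gb.
The scale degree 2 is Bb; a minor seventh above that is Ab — scale degree 1.

Ab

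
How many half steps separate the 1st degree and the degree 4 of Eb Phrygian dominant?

5

The scale is Eb Fb G Ab Bb Cb Db.
Eb up to Ab is a perfect fourth — 5 semitones.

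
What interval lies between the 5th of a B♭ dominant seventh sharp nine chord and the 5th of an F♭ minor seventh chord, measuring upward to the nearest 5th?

B♭ dominant seventh sharp nine has F as its 5th, and F♭ minor seventh has C♭ as its 5th.
F up to C♭ is 6 semitones, a half step narrower than a perfect fifth, so the interval is diminished.

d5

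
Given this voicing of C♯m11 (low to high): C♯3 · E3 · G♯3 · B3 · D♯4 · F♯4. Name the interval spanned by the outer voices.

perfect eleventh

The outer voices are C♯3 and F♯4.
Counting 11 letters and 17 half steps from C♯ gives a perfect eleventh.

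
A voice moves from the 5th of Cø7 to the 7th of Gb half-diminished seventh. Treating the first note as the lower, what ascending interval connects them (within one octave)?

minor seventh

The 5th of Cø7 is Gb; the 7th of Gb half-diminished seventh is Fb.
7 letter names make it a seventh; at 10 semitones (a half step narrower than major) the quality is minor.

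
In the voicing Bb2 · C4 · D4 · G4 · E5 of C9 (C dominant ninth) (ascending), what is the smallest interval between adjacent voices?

Adjacent intervals: Bb2→C4 = major ninth; C4→D4 = major second; D4→G4 = perfect fourth; G4→E5 = major sixth.
The smallest is C4 to D4, a major second (2 semitones).

major second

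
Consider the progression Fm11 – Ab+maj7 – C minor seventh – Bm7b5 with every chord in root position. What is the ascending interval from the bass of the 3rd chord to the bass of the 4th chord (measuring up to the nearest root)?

The roots are C and B.
Counting 7 letters and 11 half steps from C gives a major seventh.

major 7th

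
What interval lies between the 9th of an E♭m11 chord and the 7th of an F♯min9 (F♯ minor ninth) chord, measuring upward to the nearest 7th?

major seventh

E♭m11 has F as its 9th, and F♯min9 (F♯ minor ninth) has E as its 7th.
From F to E is 11 semitones, exactly the major seventh.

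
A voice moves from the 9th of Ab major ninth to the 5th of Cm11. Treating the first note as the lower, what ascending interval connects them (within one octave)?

The 9th of Ab major ninth is Bb; the 5th of Cm11 is G.
Bb up to G spans 6 letter names and 9 semitones — a major sixth.

major sixth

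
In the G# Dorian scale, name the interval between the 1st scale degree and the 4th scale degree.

Spelling the G# Dorian scale: G# A# B C# D# E# F#.
So we need the interval from G# up to C#.
Counting 4 letters and 5 half steps from G# gives a perfect fourth.

perfect 4th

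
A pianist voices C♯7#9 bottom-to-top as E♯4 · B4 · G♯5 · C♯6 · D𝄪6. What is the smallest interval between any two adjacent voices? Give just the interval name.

Adjacent intervals: E♯4→B4 = diminished fifth; B4→G♯5 = major sixth; G♯5→C♯6 = perfect fourth; C♯6→D𝄪6 = augmented second.
The smallest is C♯6 to D𝄪6, an augmented second (3 semitones).

augmented second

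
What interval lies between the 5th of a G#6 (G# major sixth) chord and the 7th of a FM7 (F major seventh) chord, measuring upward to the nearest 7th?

The 5th of G#6 (G# major sixth) is D#; the 7th of FM7 (F major seventh) is E.
2 letter names make it a second; at 1 semitone (a half step narrower than major) the quality is minor.

minor second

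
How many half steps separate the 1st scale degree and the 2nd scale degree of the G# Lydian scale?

The scale is G# A# B# C## D# E# F##.
G# up to A# is a major second — 2 semitones.

2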